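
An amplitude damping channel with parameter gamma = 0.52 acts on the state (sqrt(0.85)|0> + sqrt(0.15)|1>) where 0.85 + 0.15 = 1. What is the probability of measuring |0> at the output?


For amplitude damping with parameter gamma on state sqrt(a)|0> + sqrt(b)|1>:
alpha^2 = 0.85, beta^2 = 0.15
P(|0>) = alpha^2 + gamma * beta^2
= 0.85 + 0.52 * 0.15
= 0.85 + 0.0780
= 0.9280

0.9280


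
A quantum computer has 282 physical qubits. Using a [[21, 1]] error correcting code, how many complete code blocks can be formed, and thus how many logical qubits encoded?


Each code block uses 21 physical qubits for 1 logical qubit(s).
Number of complete blocks = floor(282 / 21) = 13
Logical qubits = 13 * 1
= 13

13


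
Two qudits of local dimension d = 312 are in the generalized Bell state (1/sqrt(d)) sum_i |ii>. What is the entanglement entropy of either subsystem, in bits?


For a maximally entangled state in d x d:
S = log2(d) = log2(312)
= 8.2854

8.2854


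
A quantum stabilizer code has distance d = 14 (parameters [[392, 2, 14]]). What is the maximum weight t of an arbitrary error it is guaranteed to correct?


Code parameters: [[392, 2, 14]], distance d = 14.
Number of correctable errors = floor((d-1)/2)
= floor((14 - 1)/2)
= floor(13/2)
= 6

6


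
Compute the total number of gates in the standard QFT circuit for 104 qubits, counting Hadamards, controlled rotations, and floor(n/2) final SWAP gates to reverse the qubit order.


Hadamard gates: 104
Controlled rotations: n*(n-1)/2 = 104*103/2 = 5356
SWAP gates: floor(n/2) = floor(104/2) = 52
Total = 104 + 5356 + 52
= 5512

5512


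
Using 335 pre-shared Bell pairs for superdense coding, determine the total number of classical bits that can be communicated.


Superdense coding allows 2 classical bits per shared entangled pair.
335 pair(s) -> 2 * 335 = 670 classical bits

670


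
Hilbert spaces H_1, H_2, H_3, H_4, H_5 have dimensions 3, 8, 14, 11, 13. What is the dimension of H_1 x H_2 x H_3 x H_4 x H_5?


dim(H_1 x H_2 x H_3 x H_4 x H_5) = 3 * 8 * 14 * 11 * 13
= 24 * 14 * 11 * 13
= 336 * 11 * 13
= 3696 * 13
= 48048

48048


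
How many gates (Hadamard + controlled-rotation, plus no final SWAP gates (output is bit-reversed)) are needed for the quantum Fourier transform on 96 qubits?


Hadamard gates: 96
Controlled rotations: n*(n-1)/2 = 96*95/2 = 4560
SWAP gates: 0 (omitted)
Total = 96 + 4560
= 4656

4656


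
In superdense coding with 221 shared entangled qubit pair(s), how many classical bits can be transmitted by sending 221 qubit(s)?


Superdense coding allows 2 classical bits per shared entangled pair.
221 pair(s) -> 2 * 221 = 442 classical bits

442


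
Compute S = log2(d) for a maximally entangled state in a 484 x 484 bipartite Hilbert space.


For a maximally entangled state in d x d:
S = log2(d) = log2(484)
= 8.9189

8.9189


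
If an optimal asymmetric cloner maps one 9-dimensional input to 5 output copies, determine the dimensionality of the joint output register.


Output space = H^(tensor 5) where dim(H) = 9
dim = 9^5
= 81 (after 2 factors)
= 729 (after 3 factors)
= 6561 (after 4 factors)
= 59049 (after 5 factors)
= 59049

59049


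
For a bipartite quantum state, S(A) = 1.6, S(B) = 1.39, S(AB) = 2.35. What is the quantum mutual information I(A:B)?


I(A:B) = S(A) + S(B) - S(AB)
= 1.6 + 1.39 - 2.35
= 0.6400

0.6400


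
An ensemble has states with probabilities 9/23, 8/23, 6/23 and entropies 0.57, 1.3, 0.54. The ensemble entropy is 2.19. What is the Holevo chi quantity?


chi = S(rho) - sum_i p_i * S(rho_i)
Weighted entropy = 9/23 * 0.57 + 8/23 * 1.3 + 6/23 * 0.54
= 0.8161
chi = 2.19 - 0.8161
= 1.3739

1.3739


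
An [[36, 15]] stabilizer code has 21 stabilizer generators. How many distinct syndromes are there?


Each stabilizer generator gives a binary (+1 or -1) measurement outcome.
With 21 independent generators:
Total syndromes = 2^21
= 2097152

2097152


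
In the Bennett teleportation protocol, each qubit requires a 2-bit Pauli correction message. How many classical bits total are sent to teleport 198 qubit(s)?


Quantum teleportation requires 2 classical bits per qubit teleported.
198 qubit(s) -> 2 * 198 = 396 classical bits

396


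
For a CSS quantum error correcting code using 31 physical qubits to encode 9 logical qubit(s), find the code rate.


Code rate R = k/n
= 9/31
= 0.2903

0.2903


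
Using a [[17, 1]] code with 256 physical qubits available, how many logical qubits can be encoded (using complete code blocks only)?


Each code block uses 17 physical qubits for 1 logical qubit(s).
Number of complete blocks = floor(256 / 17) = 15
Logical qubits = 15 * 1
= 15

15


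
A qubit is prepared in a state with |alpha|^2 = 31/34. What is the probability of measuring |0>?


|alpha|^2 = 31/34 = 0.9118
|beta|^2 = 1 - 31/34 = 3/34 = 0.0882
P(|0>) = |alpha|^2 = 0.9118

0.9118


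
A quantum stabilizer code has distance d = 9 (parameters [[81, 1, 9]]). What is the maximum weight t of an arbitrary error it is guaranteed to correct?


Code parameters: [[81, 1, 9]], distance d = 9.
Number of correctable errors = floor((d-1)/2)
= floor((9 - 1)/2)
= floor(8/2)
= 4

4


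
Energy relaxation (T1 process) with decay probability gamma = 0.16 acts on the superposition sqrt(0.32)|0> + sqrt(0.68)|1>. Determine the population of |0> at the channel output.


For amplitude damping with parameter gamma on state sqrt(a)|0> + sqrt(b)|1>:
alpha^2 = 0.32, beta^2 = 0.68
P(|0>) = alpha^2 + gamma * beta^2
= 0.32 + 0.16 * 0.68
= 0.32 + 0.1088
= 0.4288

0.4288


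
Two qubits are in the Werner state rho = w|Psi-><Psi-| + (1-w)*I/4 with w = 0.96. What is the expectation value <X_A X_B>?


|Psi-> = (|01> - |10>)/sqrt(2)
For the pure Bell state, <X_A X_B> = -1 (Bell-state Pauli correlator).
The maximally-mixed part I/4 has tr(I/4 * P tensor P) = 0 for any traceless Pauli P.
So <X_A X_B>_rho = w * (-1) + (1 - w) * 0
= 0.96 * (-1)
= -0.9600

-0.9600


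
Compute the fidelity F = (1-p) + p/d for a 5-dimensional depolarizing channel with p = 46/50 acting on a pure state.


F = (1-p) + p/d
= (1 - 0.9200) + 0.9200/5
= 0.0800 + 0.1840
= 0.2640

0.2640


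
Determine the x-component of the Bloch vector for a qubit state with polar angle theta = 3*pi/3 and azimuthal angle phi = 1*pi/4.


theta = 3.1416, phi = 0.7854
r_x = sin(theta)*cos(phi) = 0.0000 * 0.7071
r_x = 0.0000

0.0000


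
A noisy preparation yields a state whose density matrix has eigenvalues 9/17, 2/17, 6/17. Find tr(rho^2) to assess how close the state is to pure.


tr(rho^2) = sum of eigenvalues squared
= (9/17)^2 + (2/17)^2 + (6/17)^2
= (81 + 4 + 36) / 289
= 121/289
= 0.4187

0.4187


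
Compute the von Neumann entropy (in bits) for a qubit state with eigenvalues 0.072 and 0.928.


S = -p*log2(p) - (1-p)*log2(1-p)
p = 0.0720, 1-p = 0.9280
= -0.0720 * log2(0.0720) - 0.9280 * log2(0.9280)
= -(-0.2733) - (-0.1000)
= 0.3733

0.3733


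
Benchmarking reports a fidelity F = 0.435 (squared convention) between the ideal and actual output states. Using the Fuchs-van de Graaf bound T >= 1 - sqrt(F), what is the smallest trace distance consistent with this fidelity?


Fuchs-van de Graaf (squared-fidelity convention): 1 - sqrt(F) <= T <= sqrt(1 - F).
Lower bound: T >= 1 - sqrt(F)
sqrt(F) = sqrt(0.435) = 0.6595
T >= 1 - 0.6595
T >= 0.3405

0.3405


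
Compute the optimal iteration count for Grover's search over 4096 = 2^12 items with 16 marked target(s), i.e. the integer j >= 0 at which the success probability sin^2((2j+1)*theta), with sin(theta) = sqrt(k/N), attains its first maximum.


After j Grover iterations the success probability is P(j) = sin^2((2j+1)*theta), where sin(theta) = sqrt(k/N).
N = 2^12 = 4096, k = 16
sin(theta) = sqrt(k/N) = 0.0625
theta = arcsin(sqrt(k/N)) = 0.0625407618 rad
P(j) reaches its first maximum when (2j+1)*theta is as close as possible to pi/2, i.e. j = round(pi/(4*theta) - 1/2).
pi/(4*theta) - 1/2 = 12.0582
(For comparison, the common estimate pi/4 * sqrt(N/k) = 12.5664; the exact maximiser is used here.)
Optimal iterations = 12

12


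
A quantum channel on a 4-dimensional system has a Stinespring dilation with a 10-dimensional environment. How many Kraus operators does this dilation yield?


Tracing out the environment in an orthonormal basis {|i>_E} gives Kraus operators K_i = <i|_E U |0>_E.
Number of Kraus operators = dim(H_env) = d_env
= 10

10


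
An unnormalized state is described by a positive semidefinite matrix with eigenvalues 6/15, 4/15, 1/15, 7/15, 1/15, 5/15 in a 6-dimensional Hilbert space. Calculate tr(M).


tr(M) = sum of eigenvalues
= 6/15 + 4/15 + 1/15 + 7/15 + 1/15 + 5/15
= 24/15
= 1.6000

1.6000


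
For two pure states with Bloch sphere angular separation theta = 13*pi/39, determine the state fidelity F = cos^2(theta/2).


For states separated by angle theta on Bloch sphere:
F = cos^2(theta/2)
theta = 13*pi/39 = 1.0472
theta/2 = 0.5236
cos(theta/2) = 0.8660
F = 0.7500

0.7500


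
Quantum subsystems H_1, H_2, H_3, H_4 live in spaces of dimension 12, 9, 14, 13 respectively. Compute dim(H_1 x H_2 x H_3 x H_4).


dim(H_1 x H_2 x H_3 x H_4) = 12 * 9 * 14 * 13
= 108 * 14 * 13
= 1512 * 13
= 19656

19656


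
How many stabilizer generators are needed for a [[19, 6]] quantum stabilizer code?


For an [[n,k]] stabilizer code:
Number of stabilizer generators = n - k
= 19 - 6
= 13

13


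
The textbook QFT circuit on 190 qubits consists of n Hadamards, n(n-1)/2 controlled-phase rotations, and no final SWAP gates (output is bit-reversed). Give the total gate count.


Hadamard gates: 190
Controlled rotations: n*(n-1)/2 = 190*189/2 = 17955
SWAP gates: 0 (omitted)
Total = 190 + 17955
= 18145

18145


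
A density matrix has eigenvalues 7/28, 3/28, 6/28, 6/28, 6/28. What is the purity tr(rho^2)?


tr(rho^2) = sum of eigenvalues squared
= (7/28)^2 + (3/28)^2 + (6/28)^2 + (6/28)^2 + (6/28)^2
= (49 + 9 + 36 + 36 + 36) / 784
= 166/784
= 0.2117

0.2117


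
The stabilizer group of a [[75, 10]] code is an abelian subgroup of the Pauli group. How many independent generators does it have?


For an [[n,k]] stabilizer code:
Number of stabilizer generators = n - k
= 75 - 10
= 65

65


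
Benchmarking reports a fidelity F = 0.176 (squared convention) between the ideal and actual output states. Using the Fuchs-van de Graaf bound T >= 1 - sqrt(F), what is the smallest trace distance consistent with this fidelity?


Fuchs-van de Graaf (squared-fidelity convention): 1 - sqrt(F) <= T <= sqrt(1 - F).
Lower bound: T >= 1 - sqrt(F)
sqrt(F) = sqrt(0.176) = 0.4195
T >= 1 - 0.4195
T >= 0.5805

0.5805


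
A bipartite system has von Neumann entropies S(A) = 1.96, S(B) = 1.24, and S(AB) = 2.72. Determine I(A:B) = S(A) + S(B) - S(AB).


I(A:B) = S(A) + S(B) - S(AB)
= 1.96 + 1.24 - 2.72
= 0.4800

0.4800


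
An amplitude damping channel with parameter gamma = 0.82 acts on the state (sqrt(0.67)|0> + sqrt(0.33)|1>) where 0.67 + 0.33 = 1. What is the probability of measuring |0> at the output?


For amplitude damping with parameter gamma on state sqrt(a)|0> + sqrt(b)|1>:
alpha^2 = 0.67, beta^2 = 0.33
P(|0>) = alpha^2 + gamma * beta^2
= 0.67 + 0.82 * 0.33
= 0.67 + 0.2706
= 0.9406

0.9406


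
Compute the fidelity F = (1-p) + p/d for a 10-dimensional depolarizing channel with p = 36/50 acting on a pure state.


F = (1-p) + p/d
= (1 - 0.7200) + 0.7200/10
= 0.2800 + 0.0720
= 0.3520

0.3520


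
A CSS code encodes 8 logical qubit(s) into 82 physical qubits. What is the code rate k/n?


Code rate R = k/n
= 8/82
= 0.0976

0.0976


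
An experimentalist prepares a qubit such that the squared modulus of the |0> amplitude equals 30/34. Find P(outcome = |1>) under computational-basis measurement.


|alpha|^2 = 30/34 = 0.8824
|beta|^2 = 1 - 30/34 = 4/34 = 0.1176
P(|1>) = |beta|^2 = 0.1176

0.1176


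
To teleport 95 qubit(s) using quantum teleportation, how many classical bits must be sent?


Quantum teleportation requires 2 classical bits per qubit teleported.
95 qubit(s) -> 2 * 95 = 190 classical bits

190


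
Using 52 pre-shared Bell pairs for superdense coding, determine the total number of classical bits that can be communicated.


Superdense coding allows 2 classical bits per shared entangled pair.
52 pair(s) -> 2 * 52 = 104 classical bits

104


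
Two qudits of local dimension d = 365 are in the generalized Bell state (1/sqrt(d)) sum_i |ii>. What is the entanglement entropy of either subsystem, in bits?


For a maximally entangled state in d x d:
S = log2(d) = log2(365)
= 8.5118

8.5118


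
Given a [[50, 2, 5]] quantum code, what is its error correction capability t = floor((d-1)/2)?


Code parameters: [[50, 2, 5]], distance d = 5.
Number of correctable errors = floor((d-1)/2)
= floor((5 - 1)/2)
= floor(4/2)
= 2

2


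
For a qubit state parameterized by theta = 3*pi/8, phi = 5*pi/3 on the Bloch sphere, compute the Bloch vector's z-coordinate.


theta = 1.1781, phi = 5.2360
r_z = cos(theta) = 0.3827

0.3827


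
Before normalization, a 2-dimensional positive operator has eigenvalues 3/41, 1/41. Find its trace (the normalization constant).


tr(M) = sum of eigenvalues
= 3/41 + 1/41
= 4/41
= 0.0976

0.0976


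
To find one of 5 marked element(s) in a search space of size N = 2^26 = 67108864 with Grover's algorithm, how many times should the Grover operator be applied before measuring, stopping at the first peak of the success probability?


After j Grover iterations the success probability is P(j) = sin^2((2j+1)*theta), where sin(theta) = sqrt(k/N).
N = 2^26 = 67108864, k = 5
sin(theta) = sqrt(k/N) = 0.0002729575168
theta = arcsin(sqrt(k/N)) = 0.0002729575202 rad
P(j) reaches its first maximum when (2j+1)*theta is as close as possible to pi/2, i.e. j = round(pi/(4*theta) - 1/2).
pi/(4*theta) - 1/2 = 2876.8641
(For comparison, the common estimate pi/4 * sqrt(N/k) = 2877.3641; the exact maximiser is used here.)
Optimal iterations = 2877

2877


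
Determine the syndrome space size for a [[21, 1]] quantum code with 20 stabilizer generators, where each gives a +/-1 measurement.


Each stabilizer generator gives a binary (+1 or -1) measurement outcome.
With 20 independent generators:
Total syndromes = 2^20
= 1048576

1048576


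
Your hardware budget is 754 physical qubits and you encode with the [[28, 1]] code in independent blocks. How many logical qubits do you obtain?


Each code block uses 28 physical qubits for 1 logical qubit(s).
Number of complete blocks = floor(754 / 28) = 26
Logical qubits = 26 * 1
= 26

26


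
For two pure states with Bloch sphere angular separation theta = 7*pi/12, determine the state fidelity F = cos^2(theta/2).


For states separated by angle theta on Bloch sphere:
F = cos^2(theta/2)
theta = 7*pi/12 = 1.8326
theta/2 = 0.9163
cos(theta/2) = 0.6088
F = 0.3706

0.3706


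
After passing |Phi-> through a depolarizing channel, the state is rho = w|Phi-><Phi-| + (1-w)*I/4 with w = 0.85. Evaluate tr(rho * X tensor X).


|Phi-> = (|00> - |11>)/sqrt(2)
For the pure Bell state, <X_A X_B> = -1 (Bell-state Pauli correlator).
The maximally-mixed part I/4 has tr(I/4 * P tensor P) = 0 for any traceless Pauli P.
So <X_A X_B>_rho = w * (-1) + (1 - w) * 0
= 0.85 * (-1)
= -0.8500

-0.8500


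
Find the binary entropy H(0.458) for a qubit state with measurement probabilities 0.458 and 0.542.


S = -p*log2(p) - (1-p)*log2(1-p)
p = 0.4580, 1-p = 0.5420
= -0.4580 * log2(0.4580) - 0.5420 * log2(0.5420)
= -(-0.5160) - (-0.4789)
= 0.9949

0.9949


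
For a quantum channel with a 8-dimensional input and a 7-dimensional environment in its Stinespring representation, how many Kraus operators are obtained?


Tracing out the environment in an orthonormal basis {|i>_E} gives Kraus operators K_i = <i|_E U |0>_E.
Number of Kraus operators = dim(H_env) = d_env
= 7

7


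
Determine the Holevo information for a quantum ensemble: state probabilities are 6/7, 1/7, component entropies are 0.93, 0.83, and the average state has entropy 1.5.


chi = S(rho) - sum_i p_i * S(rho_i)
Weighted entropy = 6/7 * 0.93 + 1/7 * 0.83
= 0.9157
chi = 1.5 - 0.9157
= 0.5843

0.5843


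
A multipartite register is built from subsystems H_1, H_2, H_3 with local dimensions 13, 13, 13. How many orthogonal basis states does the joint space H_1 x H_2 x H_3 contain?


dim(H_1 x H_2 x H_3) = 13 * 13 * 13
= 169 * 13
= 2197

2197


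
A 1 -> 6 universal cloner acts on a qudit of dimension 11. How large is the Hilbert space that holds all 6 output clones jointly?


Output space = H^(tensor 6) where dim(H) = 11
dim = 11^6
= 121 (after 2 factors)
= 1331 (after 3 factors)
= 14641 (after 4 factors)
= 161051 (after 5 factors)
= 1771561 (after 6 factors)
= 1771561

1771561


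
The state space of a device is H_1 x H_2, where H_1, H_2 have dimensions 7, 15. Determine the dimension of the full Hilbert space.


dim(H_1 x H_2) = 7 * 15
= 105

105


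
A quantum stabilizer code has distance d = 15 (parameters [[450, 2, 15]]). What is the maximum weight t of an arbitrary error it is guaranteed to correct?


Code parameters: [[450, 2, 15]], distance d = 15.
Number of correctable errors = floor((d-1)/2)
= floor((15 - 1)/2)
= floor(14/2)
= 7

7


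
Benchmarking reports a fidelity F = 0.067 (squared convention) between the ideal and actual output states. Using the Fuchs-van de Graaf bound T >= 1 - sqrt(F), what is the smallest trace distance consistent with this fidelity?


Fuchs-van de Graaf (squared-fidelity convention): 1 - sqrt(F) <= T <= sqrt(1 - F).
Lower bound: T >= 1 - sqrt(F)
sqrt(F) = sqrt(0.067) = 0.2588
T >= 1 - 0.2588
T >= 0.7412

0.7412


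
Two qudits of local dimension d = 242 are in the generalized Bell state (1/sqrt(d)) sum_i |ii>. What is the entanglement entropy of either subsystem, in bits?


For a maximally entangled state in d x d:
S = log2(d) = log2(242)
= 7.9189

7.9189


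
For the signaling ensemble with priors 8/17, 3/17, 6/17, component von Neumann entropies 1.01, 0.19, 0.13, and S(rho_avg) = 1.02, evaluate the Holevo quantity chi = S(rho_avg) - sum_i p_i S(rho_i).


chi = S(rho) - sum_i p_i * S(rho_i)
Weighted entropy = 8/17 * 1.01 + 3/17 * 0.19 + 6/17 * 0.13
= 0.5547
chi = 1.02 - 0.5547
= 0.4653

0.4653


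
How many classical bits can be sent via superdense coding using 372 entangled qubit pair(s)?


Superdense coding allows 2 classical bits per shared entangled pair.
372 pair(s) -> 2 * 372 = 744 classical bits

744


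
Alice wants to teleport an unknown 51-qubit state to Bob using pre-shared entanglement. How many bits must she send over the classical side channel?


Quantum teleportation requires 2 classical bits per qubit teleported.
51 qubit(s) -> 2 * 51 = 102 classical bits

102


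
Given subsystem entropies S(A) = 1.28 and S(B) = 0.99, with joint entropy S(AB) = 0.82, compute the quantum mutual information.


I(A:B) = S(A) + S(B) - S(AB)
= 1.28 + 0.99 - 0.82
= 1.4500

1.4500


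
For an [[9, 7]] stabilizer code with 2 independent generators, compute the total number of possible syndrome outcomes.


Each stabilizer generator gives a binary (+1 or -1) measurement outcome.
With 2 independent generators:
Total syndromes = 2^2
= 4

4


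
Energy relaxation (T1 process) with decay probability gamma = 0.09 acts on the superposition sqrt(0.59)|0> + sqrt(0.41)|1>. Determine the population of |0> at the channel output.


For amplitude damping with parameter gamma on state sqrt(a)|0> + sqrt(b)|1>:
alpha^2 = 0.59, beta^2 = 0.41
P(|0>) = alpha^2 + gamma * beta^2
= 0.59 + 0.09 * 0.41
= 0.59 + 0.0369
= 0.6269

0.6269


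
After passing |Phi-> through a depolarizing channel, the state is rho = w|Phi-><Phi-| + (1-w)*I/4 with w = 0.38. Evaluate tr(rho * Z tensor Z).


|Phi-> = (|00> - |11>)/sqrt(2)
For the pure Bell state, <Z_A Z_B> = +1 (Bell-state Pauli correlator).
The maximally-mixed part I/4 has tr(I/4 * P tensor P) = 0 for any traceless Pauli P.
So <Z_A Z_B>_rho = w * (+1) + (1 - w) * 0
= 0.38 * (+1)
= 0.3800

0.3800


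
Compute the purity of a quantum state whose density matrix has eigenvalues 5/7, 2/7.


tr(rho^2) = sum of eigenvalues squared
= (5/7)^2 + (2/7)^2
= (25 + 4) / 49
= 29/49
= 0.5918

0.5918


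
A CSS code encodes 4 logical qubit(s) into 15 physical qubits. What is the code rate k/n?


Code rate R = k/n
= 4/15
= 0.2667

0.2667


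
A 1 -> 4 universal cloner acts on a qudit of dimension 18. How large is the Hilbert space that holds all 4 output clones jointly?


Output space = H^(tensor 4) where dim(H) = 18
dim = 18^4
= 324 (after 2 factors)
= 5832 (after 3 factors)
= 104976 (after 4 factors)
= 104976

104976


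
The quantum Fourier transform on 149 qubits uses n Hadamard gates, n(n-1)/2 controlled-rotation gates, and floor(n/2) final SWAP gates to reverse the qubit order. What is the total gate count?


Hadamard gates: 149
Controlled rotations: n*(n-1)/2 = 149*148/2 = 11026
SWAP gates: floor(n/2) = floor(149/2) = 74
Total = 149 + 11026 + 74
= 11249

11249


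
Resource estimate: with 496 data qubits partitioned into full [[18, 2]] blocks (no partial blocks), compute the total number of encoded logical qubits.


Each code block uses 18 physical qubits for 2 logical qubit(s).
Number of complete blocks = floor(496 / 18) = 27
Logical qubits = 27 * 2
= 54

54


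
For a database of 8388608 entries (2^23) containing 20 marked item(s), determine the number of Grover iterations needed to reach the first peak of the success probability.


After j Grover iterations the success probability is P(j) = sin^2((2j+1)*theta), where sin(theta) = sqrt(k/N).
N = 2^23 = 8388608, k = 20
sin(theta) = sqrt(k/N) = 0.001544080889
theta = arcsin(sqrt(k/N)) = 0.001544081502 rad
P(j) reaches its first maximum when (2j+1)*theta is as close as possible to pi/2, i.e. j = round(pi/(4*theta) - 1/2).
pi/(4*theta) - 1/2 = 508.1507
(For comparison, the common estimate pi/4 * sqrt(N/k) = 508.6509; the exact maximiser is used here.)
Optimal iterations = 508

508


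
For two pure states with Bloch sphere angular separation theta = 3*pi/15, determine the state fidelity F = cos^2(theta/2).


For states separated by angle theta on Bloch sphere:
F = cos^2(theta/2)
theta = 3*pi/15 = 0.6283
theta/2 = 0.3142
cos(theta/2) = 0.9511
F = 0.9045

0.9045


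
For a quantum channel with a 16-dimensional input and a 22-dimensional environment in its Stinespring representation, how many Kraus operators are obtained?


Tracing out the environment in an orthonormal basis {|i>_E} gives Kraus operators K_i = <i|_E U |0>_E.
Number of Kraus operators = dim(H_env) = d_env
= 22

22


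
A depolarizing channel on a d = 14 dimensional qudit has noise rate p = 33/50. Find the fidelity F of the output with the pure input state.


F = (1-p) + p/d
= (1 - 0.6600) + 0.6600/14
= 0.3400 + 0.0471
= 0.3871

0.3871


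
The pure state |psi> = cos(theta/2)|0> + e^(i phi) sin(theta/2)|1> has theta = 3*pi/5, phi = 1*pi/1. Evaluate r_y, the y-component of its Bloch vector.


theta = 1.8850, phi = 3.1416
r_y = sin(theta)*sin(phi) = 0.9511 * 0.0000
r_y = 0.0000

0.0000


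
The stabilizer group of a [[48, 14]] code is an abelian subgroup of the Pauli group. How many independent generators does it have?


For an [[n,k]] stabilizer code:
Number of stabilizer generators = n - k
= 48 - 14
= 34

34


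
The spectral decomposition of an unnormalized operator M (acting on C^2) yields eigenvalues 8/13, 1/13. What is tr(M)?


tr(M) = sum of eigenvalues
= 8/13 + 1/13
= 9/13
= 0.6923

0.6923


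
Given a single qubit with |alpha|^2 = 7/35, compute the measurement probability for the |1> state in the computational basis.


|alpha|^2 = 7/35 = 0.2000
|beta|^2 = 1 - 7/35 = 28/35 = 0.8000
P(|1>) = |beta|^2 = 0.8000

0.8000


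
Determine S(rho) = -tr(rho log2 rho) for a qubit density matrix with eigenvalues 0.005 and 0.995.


S = -p*log2(p) - (1-p)*log2(1-p)
p = 0.0050, 1-p = 0.9950
= -0.0050 * log2(0.0050) - 0.9950 * log2(0.9950)
= -(-0.0382) - (-0.0072)
= 0.0454

0.0454


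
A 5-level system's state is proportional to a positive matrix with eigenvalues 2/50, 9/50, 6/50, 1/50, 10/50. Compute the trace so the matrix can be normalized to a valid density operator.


tr(M) = sum of eigenvalues
= 2/50 + 9/50 + 6/50 + 1/50 + 10/50
= 28/50
= 0.5600

0.5600


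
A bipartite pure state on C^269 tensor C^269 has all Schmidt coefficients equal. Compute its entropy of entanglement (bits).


For a maximally entangled state in d x d:
S = log2(d) = log2(269)
= 8.0715

8.0715


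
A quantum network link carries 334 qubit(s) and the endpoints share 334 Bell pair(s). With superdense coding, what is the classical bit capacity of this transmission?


Superdense coding allows 2 classical bits per shared entangled pair.
334 pair(s) -> 2 * 334 = 668 classical bits

668


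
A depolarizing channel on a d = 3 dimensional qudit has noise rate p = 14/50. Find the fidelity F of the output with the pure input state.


F = (1-p) + p/d
= (1 - 0.2800) + 0.2800/3
= 0.7200 + 0.0933
= 0.8133

0.8133


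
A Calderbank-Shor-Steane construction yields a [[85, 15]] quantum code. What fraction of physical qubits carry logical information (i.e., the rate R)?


Code rate R = k/n
= 15/85
= 0.1765

0.1765


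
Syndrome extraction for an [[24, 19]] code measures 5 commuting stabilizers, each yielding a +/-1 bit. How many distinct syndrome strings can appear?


Each stabilizer generator gives a binary (+1 or -1) measurement outcome.
With 5 independent generators:
Total syndromes = 2^5
= 32

32


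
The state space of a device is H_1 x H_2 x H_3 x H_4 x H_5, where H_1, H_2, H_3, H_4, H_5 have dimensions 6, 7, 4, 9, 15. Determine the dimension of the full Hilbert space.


dim(H_1 x H_2 x H_3 x H_4 x H_5) = 6 * 7 * 4 * 9 * 15
= 42 * 4 * 9 * 15
= 168 * 9 * 15
= 1512 * 15
= 22680

22680


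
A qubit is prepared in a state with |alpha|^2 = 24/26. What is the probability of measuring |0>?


|alpha|^2 = 24/26 = 0.9231
|beta|^2 = 1 - 24/26 = 2/26 = 0.0769
P(|0>) = |alpha|^2 = 0.9231

0.9231


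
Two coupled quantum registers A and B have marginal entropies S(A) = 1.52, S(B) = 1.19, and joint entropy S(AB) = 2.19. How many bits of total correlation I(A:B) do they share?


I(A:B) = S(A) + S(B) - S(AB)
= 1.52 + 1.19 - 2.19
= 0.5200

0.5200


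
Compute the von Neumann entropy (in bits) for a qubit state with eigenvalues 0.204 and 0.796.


S = -p*log2(p) - (1-p)*log2(1-p)
p = 0.2040, 1-p = 0.7960
= -0.2040 * log2(0.2040) - 0.7960 * log2(0.7960)
= -(-0.4678) - (-0.2620)
= 0.7299

0.7299


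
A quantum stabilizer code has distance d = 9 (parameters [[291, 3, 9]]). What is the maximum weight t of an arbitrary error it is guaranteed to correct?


Code parameters: [[291, 3, 9]], distance d = 9.
Number of correctable errors = floor((d-1)/2)
= floor((9 - 1)/2)
= floor(8/2)
= 4

4


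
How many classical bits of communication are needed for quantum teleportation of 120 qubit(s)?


Quantum teleportation requires 2 classical bits per qubit teleported.
120 qubit(s) -> 2 * 120 = 240 classical bits

240


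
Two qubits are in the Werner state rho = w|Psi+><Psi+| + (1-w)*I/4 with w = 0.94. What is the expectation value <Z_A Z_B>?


|Psi+> = (|01> + |10>)/sqrt(2)
For the pure Bell state, <Z_A Z_B> = -1 (Bell-state Pauli correlator).
The maximally-mixed part I/4 has tr(I/4 * P tensor P) = 0 for any traceless Pauli P.
So <Z_A Z_B>_rho = w * (-1) + (1 - w) * 0
= 0.94 * (-1)
= -0.9400

-0.9400


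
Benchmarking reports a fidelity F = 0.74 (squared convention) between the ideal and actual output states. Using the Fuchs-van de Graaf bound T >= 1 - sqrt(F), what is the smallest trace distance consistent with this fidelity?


Fuchs-van de Graaf (squared-fidelity convention): 1 - sqrt(F) <= T <= sqrt(1 - F).
Lower bound: T >= 1 - sqrt(F)
sqrt(F) = sqrt(0.74) = 0.8602
T >= 1 - 0.8602
T >= 0.1398

0.1398


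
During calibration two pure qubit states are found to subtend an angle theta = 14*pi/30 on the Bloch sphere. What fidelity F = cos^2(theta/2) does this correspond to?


For states separated by angle theta on Bloch sphere:
F = cos^2(theta/2)
theta = 14*pi/30 = 1.4661
theta/2 = 0.7330
cos(theta/2) = 0.7431
F = 0.5523

0.5523


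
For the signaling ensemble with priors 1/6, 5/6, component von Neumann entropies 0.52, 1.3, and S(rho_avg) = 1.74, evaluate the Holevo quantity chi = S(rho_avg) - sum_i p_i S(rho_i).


chi = S(rho) - sum_i p_i * S(rho_i)
Weighted entropy = 1/6 * 0.52 + 5/6 * 1.3
= 1.1700
chi = 1.74 - 1.1700
= 0.5700

0.5700


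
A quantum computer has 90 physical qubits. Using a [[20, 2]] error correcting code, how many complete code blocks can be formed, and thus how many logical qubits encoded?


Each code block uses 20 physical qubits for 2 logical qubit(s).
Number of complete blocks = floor(90 / 20) = 4
Logical qubits = 4 * 2
= 8

8


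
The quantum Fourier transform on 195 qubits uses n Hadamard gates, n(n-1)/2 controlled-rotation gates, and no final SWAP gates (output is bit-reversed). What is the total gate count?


Hadamard gates: 195
Controlled rotations: n*(n-1)/2 = 195*194/2 = 18915
SWAP gates: 0 (omitted)
Total = 195 + 18915
= 19110

19110


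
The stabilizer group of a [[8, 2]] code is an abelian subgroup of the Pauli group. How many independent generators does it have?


For an [[n,k]] stabilizer code:
Number of stabilizer generators = n - k
= 8 - 2
= 6

6


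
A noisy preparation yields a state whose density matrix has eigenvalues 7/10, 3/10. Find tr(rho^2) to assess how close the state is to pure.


tr(rho^2) = sum of eigenvalues squared
= (7/10)^2 + (3/10)^2
= (49 + 9) / 100
= 58/100
= 0.5800

0.5800


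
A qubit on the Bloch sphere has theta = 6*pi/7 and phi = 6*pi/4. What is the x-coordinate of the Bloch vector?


theta = 2.6928, phi = 4.7124
r_x = sin(theta)*cos(phi) = 0.4339 * 0.0000
r_x = 0.0000

0.0000


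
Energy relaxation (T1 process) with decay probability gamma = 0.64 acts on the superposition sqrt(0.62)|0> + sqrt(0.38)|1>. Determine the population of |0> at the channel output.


For amplitude damping with parameter gamma on state sqrt(a)|0> + sqrt(b)|1>:
alpha^2 = 0.62, beta^2 = 0.38
P(|0>) = alpha^2 + gamma * beta^2
= 0.62 + 0.64 * 0.38
= 0.62 + 0.2432
= 0.8632

0.8632


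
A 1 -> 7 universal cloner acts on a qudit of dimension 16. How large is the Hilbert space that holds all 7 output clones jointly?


Output space = H^(tensor 7) where dim(H) = 16
dim = 16^7
= 256 (after 2 factors)
= 4096 (after 3 factors)
= 65536 (after 4 factors)
= 1048576 (after 5 factors)
= 16777216 (after 6 factors)
= 268435456 (after 7 factors)
= 268435456

268435456


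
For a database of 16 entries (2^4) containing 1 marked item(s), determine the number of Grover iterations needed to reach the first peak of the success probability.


After j Grover iterations the success probability is P(j) = sin^2((2j+1)*theta), where sin(theta) = sqrt(k/N).
N = 2^4 = 16, k = 1
sin(theta) = sqrt(k/N) = 0.25
theta = arcsin(sqrt(k/N)) = 0.2526802551 rad
P(j) reaches its first maximum when (2j+1)*theta is as close as possible to pi/2, i.e. j = round(pi/(4*theta) - 1/2).
pi/(4*theta) - 1/2 = 2.6083
(For comparison, the common estimate pi/4 * sqrt(N/k) = 3.1416; the exact maximiser is used here.)
Optimal iterations = 3

3


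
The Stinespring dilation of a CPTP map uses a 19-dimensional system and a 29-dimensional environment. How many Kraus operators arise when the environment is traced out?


Tracing out the environment in an orthonormal basis {|i>_E} gives Kraus operators K_i = <i|_E U |0>_E.
Number of Kraus operators = dim(H_env) = d_env
= 29

29


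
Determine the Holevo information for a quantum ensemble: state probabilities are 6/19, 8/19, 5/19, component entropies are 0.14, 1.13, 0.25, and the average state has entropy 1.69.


chi = S(rho) - sum_i p_i * S(rho_i)
Weighted entropy = 6/19 * 0.14 + 8/19 * 1.13 + 5/19 * 0.25
= 0.5858
chi = 1.69 - 0.5858
= 1.1042

1.1042


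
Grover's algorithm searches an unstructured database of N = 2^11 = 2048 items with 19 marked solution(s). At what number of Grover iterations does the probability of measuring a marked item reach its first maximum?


After j Grover iterations the success probability is P(j) = sin^2((2j+1)*theta), where sin(theta) = sqrt(k/N).
N = 2^11 = 2048, k = 19
sin(theta) = sqrt(k/N) = 0.0963189688
theta = arcsin(sqrt(k/N)) = 0.09646852471 rad
P(j) reaches its first maximum when (2j+1)*theta is as close as possible to pi/2, i.e. j = round(pi/(4*theta) - 1/2).
pi/(4*theta) - 1/2 = 7.6415
(For comparison, the common estimate pi/4 * sqrt(N/k) = 8.1541; the exact maximiser is used here.)
Optimal iterations = 8

8


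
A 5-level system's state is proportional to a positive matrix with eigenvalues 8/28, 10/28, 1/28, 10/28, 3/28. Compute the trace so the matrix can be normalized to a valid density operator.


tr(M) = sum of eigenvalues
= 8/28 + 10/28 + 1/28 + 10/28 + 3/28
= 32/28
= 1.1429

1.1429


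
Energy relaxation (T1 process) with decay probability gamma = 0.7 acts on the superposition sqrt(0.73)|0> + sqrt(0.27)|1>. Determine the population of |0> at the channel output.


For amplitude damping with parameter gamma on state sqrt(a)|0> + sqrt(b)|1>:
alpha^2 = 0.73, beta^2 = 0.27
P(|0>) = alpha^2 + gamma * beta^2
= 0.73 + 0.7 * 0.27
= 0.73 + 0.1890
= 0.9190

0.9190


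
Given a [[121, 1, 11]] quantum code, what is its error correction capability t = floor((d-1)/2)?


Code parameters: [[121, 1, 11]], distance d = 11.
Number of correctable errors = floor((d-1)/2)
= floor((11 - 1)/2)
= floor(10/2)
= 5

5


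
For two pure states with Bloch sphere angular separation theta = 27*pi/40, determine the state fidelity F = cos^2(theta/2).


For states separated by angle theta on Bloch sphere:
F = cos^2(theta/2)
theta = 27*pi/40 = 2.1206
theta/2 = 1.0603
cos(theta/2) = 0.4886
F = 0.2388

0.2388


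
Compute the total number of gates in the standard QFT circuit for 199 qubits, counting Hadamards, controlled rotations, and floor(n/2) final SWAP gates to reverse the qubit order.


Hadamard gates: 199
Controlled rotations: n*(n-1)/2 = 199*198/2 = 19701
SWAP gates: floor(n/2) = floor(199/2) = 99
Total = 199 + 19701 + 99
= 19999

19999


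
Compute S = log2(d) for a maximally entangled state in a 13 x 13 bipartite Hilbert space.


For a maximally entangled state in d x d:
S = log2(d) = log2(13)
= 3.7004

3.7004


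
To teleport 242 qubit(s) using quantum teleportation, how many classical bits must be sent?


Quantum teleportation requires 2 classical bits per qubit teleported.
242 qubit(s) -> 2 * 242 = 484 classical bits

484


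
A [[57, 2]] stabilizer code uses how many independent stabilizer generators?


For an [[n,k]] stabilizer code:
Number of stabilizer generators = n - k
= 57 - 2
= 55

55


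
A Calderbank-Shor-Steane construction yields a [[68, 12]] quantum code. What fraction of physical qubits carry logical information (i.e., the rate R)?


Code rate R = k/n
= 12/68
= 0.1765

0.1765


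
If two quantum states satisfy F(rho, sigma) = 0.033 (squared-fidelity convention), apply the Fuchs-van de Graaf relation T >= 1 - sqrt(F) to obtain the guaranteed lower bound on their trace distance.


Fuchs-van de Graaf (squared-fidelity convention): 1 - sqrt(F) <= T <= sqrt(1 - F).
Lower bound: T >= 1 - sqrt(F)
sqrt(F) = sqrt(0.033) = 0.1817
T >= 1 - 0.1817
T >= 0.8183

0.8183


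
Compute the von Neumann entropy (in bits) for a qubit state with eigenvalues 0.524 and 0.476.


S = -p*log2(p) - (1-p)*log2(1-p)
p = 0.5240, 1-p = 0.4760
= -0.5240 * log2(0.5240) - 0.4760 * log2(0.4760)
= -(-0.4886) - (-0.5098)
= 0.9983

0.9983


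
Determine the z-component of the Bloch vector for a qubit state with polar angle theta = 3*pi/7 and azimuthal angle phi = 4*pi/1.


theta = 1.3464, phi = 12.5664
r_z = cos(theta) = 0.2225

0.2225


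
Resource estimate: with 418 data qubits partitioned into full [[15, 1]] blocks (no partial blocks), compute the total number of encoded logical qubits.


Each code block uses 15 physical qubits for 1 logical qubit(s).
Number of complete blocks = floor(418 / 15) = 27
Logical qubits = 27 * 1
= 27

27


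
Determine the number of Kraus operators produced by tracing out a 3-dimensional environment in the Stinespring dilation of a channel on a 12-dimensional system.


Tracing out the environment in an orthonormal basis {|i>_E} gives Kraus operators K_i = <i|_E U |0>_E.
Number of Kraus operators = dim(H_env) = d_env
= 3

3


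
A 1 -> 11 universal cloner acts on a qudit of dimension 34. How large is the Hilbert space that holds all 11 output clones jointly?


Output space = H^(tensor 11) where dim(H) = 34
dim = 34^11
= 1156 (after 2 factors)
= 39304 (after 3 factors)
= 1336336 (after 4 factors)
= 45435424 (after 5 factors)
= 1544804416 (after 6 factors)
= 52523350144 (after 7 factors)
= 1785793904896 (after 8 factors)
= 60716992766464 (after 9 factors)
= 2064377754059776 (after 10 factors)
= 70188843638032384 (after 11 factors)
= 70188843638032384

70188843638032384


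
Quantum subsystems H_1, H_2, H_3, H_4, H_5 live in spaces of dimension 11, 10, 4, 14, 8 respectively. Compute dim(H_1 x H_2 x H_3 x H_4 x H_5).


dim(H_1 x H_2 x H_3 x H_4 x H_5) = 11 * 10 * 4 * 14 * 8
= 110 * 4 * 14 * 8
= 440 * 14 * 8
= 6160 * 8
= 49280

49280


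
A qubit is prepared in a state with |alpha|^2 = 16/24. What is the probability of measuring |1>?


|alpha|^2 = 16/24 = 0.6667
|beta|^2 = 1 - 16/24 = 8/24 = 0.3333
P(|1>) = |beta|^2 = 0.3333

0.3333


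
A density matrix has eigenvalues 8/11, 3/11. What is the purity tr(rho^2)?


tr(rho^2) = sum of eigenvalues squared
= (8/11)^2 + (3/11)^2
= (64 + 9) / 121
= 73/121
= 0.6033

0.6033


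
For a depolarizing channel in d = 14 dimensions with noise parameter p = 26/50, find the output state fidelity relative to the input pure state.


F = (1-p) + p/d
= (1 - 0.5200) + 0.5200/14
= 0.4800 + 0.0371
= 0.5171

0.5171


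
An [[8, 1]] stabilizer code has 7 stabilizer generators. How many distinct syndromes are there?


Each stabilizer generator gives a binary (+1 or -1) measurement outcome.
With 7 independent generators:
Total syndromes = 2^7
= 128

128


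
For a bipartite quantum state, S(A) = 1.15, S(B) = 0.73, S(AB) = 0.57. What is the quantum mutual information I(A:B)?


I(A:B) = S(A) + S(B) - S(AB)
= 1.15 + 0.73 - 0.57
= 1.3100

1.3100


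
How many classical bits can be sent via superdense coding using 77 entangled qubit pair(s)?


Superdense coding allows 2 classical bits per shared entangled pair.
77 pair(s) -> 2 * 77 = 154 classical bits

154


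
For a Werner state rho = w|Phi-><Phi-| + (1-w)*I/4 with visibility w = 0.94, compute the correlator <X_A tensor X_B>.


|Phi-> = (|00> - |11>)/sqrt(2)
For the pure Bell state, <X_A X_B> = -1 (Bell-state Pauli correlator).
The maximally-mixed part I/4 has tr(I/4 * P tensor P) = 0 for any traceless Pauli P.
So <X_A X_B>_rho = w * (-1) + (1 - w) * 0
= 0.94 * (-1)
= -0.9400

-0.9400


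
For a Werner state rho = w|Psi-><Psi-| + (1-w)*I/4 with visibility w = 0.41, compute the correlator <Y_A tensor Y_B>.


|Psi-> = (|01> - |10>)/sqrt(2)
For the pure Bell state, <Y_A Y_B> = -1 (Bell-state Pauli correlator).
The maximally-mixed part I/4 has tr(I/4 * P tensor P) = 0 for any traceless Pauli P.
So <Y_A Y_B>_rho = w * (-1) + (1 - w) * 0
= 0.41 * (-1)
= -0.4100

-0.4100


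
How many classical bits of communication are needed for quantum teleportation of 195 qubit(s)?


Quantum teleportation requires 2 classical bits per qubit teleported.
195 qubit(s) -> 2 * 195 = 390 classical bits

390


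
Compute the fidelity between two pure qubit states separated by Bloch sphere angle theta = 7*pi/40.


For states separated by angle theta on Bloch sphere:
F = cos^2(theta/2)
theta = 7*pi/40 = 0.5498
theta/2 = 0.2749
cos(theta/2) = 0.9625
F = 0.9263

0.9263
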